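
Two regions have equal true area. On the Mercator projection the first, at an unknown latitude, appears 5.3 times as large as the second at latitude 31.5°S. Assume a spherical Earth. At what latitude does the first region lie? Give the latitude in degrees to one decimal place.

68.3°

Mercator areal scale is sec²φ, so apparent-area ratio = sec²φ₁ / sec²φ₂ = cos²φ₂ / cos²φ₁.
cos²φ₂ / cos²φ₁ = 5.3  ⇒  cos φ₁ = cos 31.5° / √5.3 = 0.8526/2.302 = 0.3704.
φ₁ = arccos(0.3704) ≈ 68.3°.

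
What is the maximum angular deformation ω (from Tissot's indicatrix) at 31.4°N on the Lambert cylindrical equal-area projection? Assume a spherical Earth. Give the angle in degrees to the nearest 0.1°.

18.1°

The Lambert cylindrical equal-area projection is the cylindrical equal-area projection with its standard parallel at the equator (φ₀ = 0). Cylindrical equal-area (φ₀ = 0°): h = cos φ / cos 0° along meridians, k = cos 0° / cos φ along parallels; h·k = 1.
At 31.4°: h = 0.8536, k = 1.172; principal scales a = 1.172, b = 0.8536.
sin(ω/2) = (a − b)/(a + b) = 0.3180/2.025 = 0.1570, so ω = 2 arcsin(0.1570) ≈ 18.1°.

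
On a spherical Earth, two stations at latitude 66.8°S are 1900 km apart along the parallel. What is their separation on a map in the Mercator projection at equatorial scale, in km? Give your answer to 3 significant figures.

Mercator is conformal, so the point scale is isotropic: h = k = sec φ = 1/cos φ.
Along the parallel, k = sec 66.8° = 1/0.3939 = 2.538.
Map distance = 1900 × 2.538 ≈ 4820 km.

4820 km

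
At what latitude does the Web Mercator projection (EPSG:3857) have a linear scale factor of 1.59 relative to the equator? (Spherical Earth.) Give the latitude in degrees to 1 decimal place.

Mercator scale is k = sec φ = 1/cos φ.
1/cos φ = 1.59  ⇒  cos φ = 0.6289  ⇒  φ = arccos(0.6289) ≈ 51.0°.

51.0°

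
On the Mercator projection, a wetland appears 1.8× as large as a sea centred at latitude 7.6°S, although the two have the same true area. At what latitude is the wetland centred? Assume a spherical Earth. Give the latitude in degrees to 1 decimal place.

On Mercator, (apparent₁)/(apparent₂) = sec²φ₁ / sec²φ₂ when true areas are equal.
cos²φ₂ / cos²φ₁ = 1.8  ⇒  cos φ₁ = cos 7.6° / √1.8 = 0.9912/1.342 = 0.7388.
φ₁ = arccos(0.7388) ≈ 42.4°.

42.4°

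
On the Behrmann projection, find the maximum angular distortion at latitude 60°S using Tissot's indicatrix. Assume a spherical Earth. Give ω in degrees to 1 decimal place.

60.0°

The Behrmann projection is cylindrical equal-area with φ₀ = 30°. A cylindrical equal-area projection with standard parallel φ₀ has meridian scale h = cos φ / cos φ₀ and parallel scale k = cos φ₀ / cos φ (so areas are preserved, h·k = 1).
At 60°: h = 0.5774, k = 1.732; principal scales a = 1.732, b = 0.5774.
sin(ω/2) = (a − b)/(a + b) = 1.155/2.309 = 0.5000, so ω = 2 arcsin(0.5000) ≈ 60.0°.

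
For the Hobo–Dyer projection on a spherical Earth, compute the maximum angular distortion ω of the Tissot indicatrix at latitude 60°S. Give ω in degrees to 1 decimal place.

51.1°

The Hobo–Dyer projection is cylindrical equal-area with φ₀ = 37.5°. A cylindrical equal-area projection with standard parallel φ₀ has meridian scale h = cos φ / cos φ₀ and parallel scale k = cos φ₀ / cos φ (so areas are preserved, h·k = 1).
At 60°: h = 0.6302, k = 1.587; principal scales a = 1.587, b = 0.6302.
sin(ω/2) = (a − b)/(a + b) = 0.9565/2.217 = 0.4314, so ω = 2 arcsin(0.4314) ≈ 51.1°.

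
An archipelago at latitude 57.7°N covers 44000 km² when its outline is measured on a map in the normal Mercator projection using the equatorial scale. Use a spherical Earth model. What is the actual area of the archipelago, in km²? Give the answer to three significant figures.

Mercator is conformal, so the point scale is isotropic: h = k = sec φ = 1/cos φ.
Areal scale = k² = sec²φ = 1/cos²(57.7°) = 1/0.5344² = 3.502.
True area = apparent / (areal scale) = 44000 / 3.502 ≈ 12600 km².

12600 km²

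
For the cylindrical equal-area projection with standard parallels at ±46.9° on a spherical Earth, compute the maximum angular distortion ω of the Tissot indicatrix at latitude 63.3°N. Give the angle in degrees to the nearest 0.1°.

46.7°

For cylindrical equal-area with standard parallel φ₀, h = cos φ / cos φ₀ and k = cos φ₀ / cos φ, so h·k = 1.
At 63.3°: h = 0.6576, k = 1.521; principal scales a = 1.521, b = 0.6576.
sin(ω/2) = (a − b)/(a + b) = 0.8631/2.178 = 0.3962, so ω = 2 arcsin(0.3962) ≈ 46.7°.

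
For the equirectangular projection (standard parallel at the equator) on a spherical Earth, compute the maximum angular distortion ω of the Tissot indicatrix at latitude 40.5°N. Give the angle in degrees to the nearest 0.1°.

Plate carrée maps x = Rλ, y = Rφ. The meridian scale is h = 1 and the parallel scale is k = 1/cos φ = sec φ.
At 40.5°: h = 1.000, k = 1.315; principal scales a = 1.315, b = 1.000.
sin(ω/2) = (a − b)/(a + b) = 0.3151/2.315 = 0.1361, so ω = 2 arcsin(0.1361) ≈ 15.6°.

15.6°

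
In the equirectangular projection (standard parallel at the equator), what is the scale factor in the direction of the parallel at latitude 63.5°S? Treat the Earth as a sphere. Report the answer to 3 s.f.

2.24

In the plate carrée (x = Rλ, y = Rφ), meridians are true-scale (h = 1) and parallels are stretched by k = sec φ.
k = 1/cos 63.5° = 1/0.4462 = 2.241.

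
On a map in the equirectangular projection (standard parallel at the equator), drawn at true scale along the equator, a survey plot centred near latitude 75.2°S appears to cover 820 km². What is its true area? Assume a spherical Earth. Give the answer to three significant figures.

Plate carrée maps x = Rλ, y = Rφ. The meridian scale is h = 1 and the parallel scale is k = 1/cos φ = sec φ.
Areal scale = h·k = 1 × sec φ; at 75.2°, h = 1.000, k = 3.915, so h·k = 3.915.
True area = apparent / (areal scale) = 820 / 3.915 ≈ 209 km².

209 km²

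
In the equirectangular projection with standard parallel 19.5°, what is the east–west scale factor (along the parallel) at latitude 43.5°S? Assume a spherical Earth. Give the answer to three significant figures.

1.30

The equidistant cylindrical projection with φ₀ = 19.5° has h = 1 (meridians true) and k = cos φ₀ / cos φ along parallels.
k = cos 19.5° / cos 43.5° = 0.9426/0.7254 = 1.300.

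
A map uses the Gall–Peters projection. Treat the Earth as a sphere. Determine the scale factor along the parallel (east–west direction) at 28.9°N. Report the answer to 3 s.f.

Gall–Peters is a cylindrical equal-area projection with standard parallels at ±45°. Cylindrical equal-area (φ₀ = 45°): h = cos φ / cos 45° along meridians, k = cos 45° / cos φ along parallels; h·k = 1.
k = cos 45° / cos 28.9° = 0.7071/0.8755 = 0.8077.

0.808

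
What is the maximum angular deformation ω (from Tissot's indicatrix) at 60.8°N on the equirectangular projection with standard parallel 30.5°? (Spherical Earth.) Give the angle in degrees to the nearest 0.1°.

32.2°

The equidistant cylindrical projection with φ₀ = 30.5° has h = 1 (meridians true) and k = cos φ₀ / cos φ along parallels.
At 60.8°: h = 1.000, k = 1.766; principal scales a = 1.766, b = 1.000.
sin(ω/2) = (a − b)/(a + b) = 0.7661/2.766 = 0.2770, so ω = 2 arcsin(0.2770) ≈ 32.2°.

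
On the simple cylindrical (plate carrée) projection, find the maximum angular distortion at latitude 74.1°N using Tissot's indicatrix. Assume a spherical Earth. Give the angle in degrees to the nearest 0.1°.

69.5°

Plate carrée maps x = Rλ, y = Rφ. The meridian scale is h = 1 and the parallel scale is k = 1/cos φ = sec φ.
At 74.1°: h = 1.000, k = 3.650; principal scales a = 3.650, b = 1.000.
sin(ω/2) = (a − b)/(a + b) = 2.650/4.650 = 0.5699, so ω = 2 arcsin(0.5699) ≈ 69.5°.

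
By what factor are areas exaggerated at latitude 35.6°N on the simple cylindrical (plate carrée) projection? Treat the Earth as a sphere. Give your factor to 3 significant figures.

1.23

In the plate carrée (x = Rλ, y = Rφ), meridians are true-scale (h = 1) and parallels are stretched by k = sec φ.
Areal scale = h·k = 1 × sec φ; at 35.6°, h = 1.000, k = 1.230, so h·k = 1.230.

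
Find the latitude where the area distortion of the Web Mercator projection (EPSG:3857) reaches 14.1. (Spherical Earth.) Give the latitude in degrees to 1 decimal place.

Mercator areal scale is sec²φ.
sec²φ = 14.1  ⇒  cos²φ = 0.07092  ⇒  cos φ = 0.2663.
φ = arccos(0.2663) ≈ 74.6°.

74.6°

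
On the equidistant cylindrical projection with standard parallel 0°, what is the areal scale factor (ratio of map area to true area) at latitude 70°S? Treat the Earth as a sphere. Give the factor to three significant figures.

2.92

In the plate carrée (x = Rλ, y = Rφ), meridians are true-scale (h = 1) and parallels are stretched by k = sec φ.
Areal scale = h·k = 1 × sec φ; at 70°, h = 1.000, k = 2.924, so h·k = 2.924.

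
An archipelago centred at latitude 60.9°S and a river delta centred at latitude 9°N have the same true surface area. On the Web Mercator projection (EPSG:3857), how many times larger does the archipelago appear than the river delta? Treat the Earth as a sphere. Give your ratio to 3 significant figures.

4.12

On Mercator, area is exaggerated by sec²φ = 1/cos²φ.
At 60.9°: sec²(60.9°) = 1/0.4863² = 4.228.
At 9°: sec²(9°) = 1/0.9877² = 1.025.
Ratio = 4.228/1.025 = cos²(9°)/cos²(60.9°) ≈ 4.12.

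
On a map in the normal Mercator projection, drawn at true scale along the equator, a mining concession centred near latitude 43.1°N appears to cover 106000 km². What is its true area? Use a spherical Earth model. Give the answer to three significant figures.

For Mercator, h = k = sec φ (a conformal cylindrical projection has a single point scale, 1/cos φ).
Areal scale = k² = sec²φ = 1/cos²(43.1°) = 1/0.7302² = 1.876.
True area = apparent / (areal scale) = 106000 / 1.876 ≈ 56500 km².

56500 km²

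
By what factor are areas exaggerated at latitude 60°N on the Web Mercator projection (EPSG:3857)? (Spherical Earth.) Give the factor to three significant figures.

4.00

The Mercator projection is conformal; its linear scale factor is the same in every direction and equals sec φ = 1/cos φ.
Areal scale = k² = sec²φ = 1/cos²(60°) = 1/0.5000² = 4.000.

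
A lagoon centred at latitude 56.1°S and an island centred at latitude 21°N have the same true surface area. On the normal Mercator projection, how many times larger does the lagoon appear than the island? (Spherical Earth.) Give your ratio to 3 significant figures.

2.80

On Mercator, area is exaggerated by sec²φ = 1/cos²φ.
At 56.1°: sec²(56.1°) = 1/0.5577² = 3.215.
At 21°: sec²(21°) = 1/0.9336² = 1.147.
Ratio = 3.215/1.147 = cos²(21°)/cos²(56.1°) ≈ 2.80.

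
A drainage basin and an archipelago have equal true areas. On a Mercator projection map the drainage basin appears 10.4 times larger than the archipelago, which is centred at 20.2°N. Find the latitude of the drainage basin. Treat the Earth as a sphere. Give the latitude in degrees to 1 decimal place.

On Mercator, (apparent₁)/(apparent₂) = sec²φ₁ / sec²φ₂ when true areas are equal.
cos²φ₂ / cos²φ₁ = 10.4  ⇒  cos φ₁ = cos 20.2° / √10.4 = 0.9385/3.225 = 0.2910.
φ₁ = arccos(0.2910) ≈ 73.1°.

73.1°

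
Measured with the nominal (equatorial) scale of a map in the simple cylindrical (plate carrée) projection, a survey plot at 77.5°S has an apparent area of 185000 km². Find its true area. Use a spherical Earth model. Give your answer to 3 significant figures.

40000 km²

Plate carrée maps x = Rλ, y = Rφ. The meridian scale is h = 1 and the parallel scale is k = 1/cos φ = sec φ.
Areal scale = h·k = 1 × sec φ; at 77.5°, h = 1.000, k = 4.620, so h·k = 4.620.
True area = apparent / (areal scale) = 185000 / 4.620 ≈ 40000 km².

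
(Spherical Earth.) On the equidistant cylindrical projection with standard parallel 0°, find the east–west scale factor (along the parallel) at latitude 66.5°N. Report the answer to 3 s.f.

For the equirectangular projection with φ₀ = 0 (plate carrée), h = 1 along meridians and k = sec φ along parallels.
k = 1/cos 66.5° = 1/0.3987 = 2.508.

2.51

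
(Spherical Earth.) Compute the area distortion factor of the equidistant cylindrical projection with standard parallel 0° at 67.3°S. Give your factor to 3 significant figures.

2.59

For the equirectangular projection with φ₀ = 0 (plate carrée), h = 1 along meridians and k = sec φ along parallels.
Areal scale = h·k = 1 × sec φ; at 67.3°, h = 1.000, k = 2.591, so h·k = 2.591.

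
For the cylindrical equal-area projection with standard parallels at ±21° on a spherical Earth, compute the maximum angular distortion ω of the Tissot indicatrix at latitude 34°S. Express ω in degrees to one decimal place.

13.6°

For cylindrical equal-area with standard parallel φ₀, h = cos φ / cos φ₀ and k = cos φ₀ / cos φ, so h·k = 1.
At 34°: h = 0.8880, k = 1.126; principal scales a = 1.126, b = 0.8880.
sin(ω/2) = (a − b)/(a + b) = 0.2381/2.014 = 0.1182, so ω = 2 arcsin(0.1182) ≈ 13.6°.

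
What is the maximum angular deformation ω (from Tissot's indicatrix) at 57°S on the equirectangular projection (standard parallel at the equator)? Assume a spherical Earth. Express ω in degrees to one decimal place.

In the plate carrée (x = Rλ, y = Rφ), meridians are true-scale (h = 1) and parallels are stretched by k = sec φ.
At 57°: h = 1.000, k = 1.836; principal scales a = 1.836, b = 1.000.
sin(ω/2) = (a − b)/(a + b) = 0.8361/2.836 = 0.2948, so ω = 2 arcsin(0.2948) ≈ 34.3°.

34.3°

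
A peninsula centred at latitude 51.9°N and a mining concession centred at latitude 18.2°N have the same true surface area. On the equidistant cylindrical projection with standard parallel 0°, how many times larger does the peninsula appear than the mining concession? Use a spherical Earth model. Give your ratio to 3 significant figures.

1.54

Plate carrée maps x = Rλ, y = Rφ. The meridian scale is h = 1 and the parallel scale is k = 1/cos φ = sec φ.
Areal scale at 51.9°: h·k = 1.000 × 1.621 = 1.621.
Areal scale at 18.2°: h·k = 1.000 × 1.053 = 1.053.
Ratio = 1.621/1.053 ≈ 1.54.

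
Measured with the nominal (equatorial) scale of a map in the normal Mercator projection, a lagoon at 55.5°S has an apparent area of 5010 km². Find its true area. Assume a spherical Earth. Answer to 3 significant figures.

Mercator is conformal, so the point scale is isotropic: h = k = sec φ = 1/cos φ.
Areal scale = k² = sec²φ = 1/cos²(55.5°) = 1/0.5664² = 3.117.
True area = apparent / (areal scale) = 5010 / 3.117 ≈ 1610 km².

1610 km²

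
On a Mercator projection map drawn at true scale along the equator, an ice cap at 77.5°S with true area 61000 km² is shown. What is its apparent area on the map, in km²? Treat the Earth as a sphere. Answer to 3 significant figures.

Mercator is conformal, so the point scale is isotropic: h = k = sec φ = 1/cos φ.
Areal scale = k² = sec²φ = 1/cos²(77.5°) = 1/0.2164² = 21.35.
Apparent area = 61000 × 21.35 ≈ 1300000 km².

1300000 km²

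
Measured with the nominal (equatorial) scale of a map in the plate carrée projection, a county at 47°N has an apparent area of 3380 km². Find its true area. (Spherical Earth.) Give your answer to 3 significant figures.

Plate carrée maps x = Rλ, y = Rφ. The meridian scale is h = 1 and the parallel scale is k = 1/cos φ = sec φ.
Areal scale = h·k = 1 × sec φ; at 47°, h = 1.000, k = 1.466, so h·k = 1.466.
True area = apparent / (areal scale) = 3380 / 1.466 ≈ 2310 km².

2310 km²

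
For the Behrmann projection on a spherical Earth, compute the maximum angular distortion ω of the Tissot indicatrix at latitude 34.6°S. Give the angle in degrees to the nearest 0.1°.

5.8°

Behrmann is a cylindrical equal-area projection with standard parallels at ±30°. Cylindrical equal-area (φ₀ = 30°): h = cos φ / cos 30° along meridians, k = cos 30° / cos φ along parallels; h·k = 1.
At 34.6°: h = 0.9505, k = 1.052; principal scales a = 1.052, b = 0.9505.
sin(ω/2) = (a − b)/(a + b) = 0.1016/2.003 = 0.05075, so ω = 2 arcsin(0.05075) ≈ 5.8°.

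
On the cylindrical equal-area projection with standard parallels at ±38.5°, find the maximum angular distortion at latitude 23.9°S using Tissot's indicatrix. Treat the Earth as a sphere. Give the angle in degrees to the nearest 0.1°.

Cylindrical equal-area (φ₀ = 38.5°): h = cos φ / cos 38.5° along meridians, k = cos 38.5° / cos φ along parallels; h·k = 1.
At 23.9°: h = 1.168, k = 0.8560; principal scales a = 1.168, b = 0.8560.
sin(ω/2) = (a − b)/(a + b) = 0.3122/2.024 = 0.1542, so ω = 2 arcsin(0.1542) ≈ 17.7°.

17.7°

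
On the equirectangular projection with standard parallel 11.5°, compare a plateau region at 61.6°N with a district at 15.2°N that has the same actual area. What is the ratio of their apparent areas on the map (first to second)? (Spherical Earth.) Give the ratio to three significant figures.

With standard parallel φ₀ = 11.5°, the equirectangular projection gives x = Rλ cos φ₀, y = Rφ, so h = 1 and k = cos 11.5° / cos φ.
Areal scale at 61.6°: h·k = 1.000 × 2.060 = 2.060.
Areal scale at 15.2°: h·k = 1.000 × 1.015 = 1.015.
Ratio = 2.060/1.015 ≈ 2.03.

2.03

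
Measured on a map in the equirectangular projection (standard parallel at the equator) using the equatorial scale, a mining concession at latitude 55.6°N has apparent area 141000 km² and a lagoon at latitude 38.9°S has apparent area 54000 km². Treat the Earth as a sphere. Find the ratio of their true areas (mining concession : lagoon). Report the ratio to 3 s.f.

Plate carrée has h = 1 and k = sec φ, giving areal scale sec φ; true area = (apparent area) · cos φ.
True area of mining concession: 141000 × cos(55.6°) = 141000 × 0.5650 = 79660 km².
True area of lagoon: 54000 × cos(38.9°) = 54000 × 0.7782 = 42030 km².
Ratio = 79660 / 42030 ≈ 1.90.

1.90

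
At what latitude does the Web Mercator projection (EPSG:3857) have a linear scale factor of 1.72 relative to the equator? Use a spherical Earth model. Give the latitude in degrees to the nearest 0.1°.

54.5°

Mercator scale is k = sec φ = 1/cos φ.
1/cos φ = 1.72  ⇒  cos φ = 0.5814  ⇒  φ = arccos(0.5814) ≈ 54.5°.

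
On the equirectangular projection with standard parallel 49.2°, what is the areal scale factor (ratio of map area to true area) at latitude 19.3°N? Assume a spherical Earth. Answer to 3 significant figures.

0.692

With standard parallel φ₀ = 49.2°, the equirectangular projection gives x = Rλ cos φ₀, y = Rφ, so h = 1 and k = cos 49.2° / cos φ.
Areal scale = h·k = 1 × cos φ₀ / cos φ; at 19.3°, h = 1.000, k = 0.6923, so h·k = 0.6923.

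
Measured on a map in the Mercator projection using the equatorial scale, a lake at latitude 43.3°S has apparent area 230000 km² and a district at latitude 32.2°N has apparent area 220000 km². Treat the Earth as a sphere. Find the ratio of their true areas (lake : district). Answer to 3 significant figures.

On Mercator the areal scale is sec²φ, so true area = apparent × cos²φ.
True area of lake: 230000 × cos²(43.3°) = 230000 × 0.5297 = 121800 km².
True area of district: 220000 × cos²(32.2°) = 220000 × 0.7160 = 157500 km².
Ratio = 121800 / 157500 ≈ 0.773.

0.773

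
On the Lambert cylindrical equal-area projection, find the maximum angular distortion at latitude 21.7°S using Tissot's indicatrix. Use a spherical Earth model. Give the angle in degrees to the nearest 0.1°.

8.4°

The Lambert cylindrical equal-area projection is the cylindrical equal-area projection with its standard parallel at the equator (φ₀ = 0). A cylindrical equal-area projection with standard parallel φ₀ has meridian scale h = cos φ / cos φ₀ and parallel scale k = cos φ₀ / cos φ (so areas are preserved, h·k = 1).
At 21.7°: h = 0.9291, k = 1.076; principal scales a = 1.076, b = 0.9291.
sin(ω/2) = (a − b)/(a + b) = 0.1471/2.005 = 0.07337, so ω = 2 arcsin(0.07337) ≈ 8.4°.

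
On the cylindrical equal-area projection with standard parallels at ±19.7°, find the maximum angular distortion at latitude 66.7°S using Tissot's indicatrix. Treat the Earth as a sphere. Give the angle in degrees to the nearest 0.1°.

88.8°

For cylindrical equal-area with standard parallel φ₀, h = cos φ / cos φ₀ and k = cos φ₀ / cos φ, so h·k = 1.
At 66.7°: h = 0.4201, k = 2.380; principal scales a = 2.380, b = 0.4201.
sin(ω/2) = (a − b)/(a + b) = 1.960/2.800 = 0.6999, so ω = 2 arcsin(0.6999) ≈ 88.8°.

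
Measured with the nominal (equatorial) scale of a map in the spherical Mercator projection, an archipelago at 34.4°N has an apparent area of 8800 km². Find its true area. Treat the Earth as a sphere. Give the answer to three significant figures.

5990 km²

For Mercator, h = k = sec φ (a conformal cylindrical projection has a single point scale, 1/cos φ).
Areal scale = k² = sec²φ = 1/cos²(34.4°) = 1/0.8251² = 1.469.
True area = apparent / (areal scale) = 8800 / 1.469 ≈ 5990 km².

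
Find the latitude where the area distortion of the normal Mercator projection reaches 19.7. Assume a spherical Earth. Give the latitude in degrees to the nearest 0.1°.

77.0°

Mercator areal scale is sec²φ.
sec²φ = 19.7  ⇒  cos²φ = 0.05076  ⇒  cos φ = 0.2253.
φ = arccos(0.2253) ≈ 77.0°.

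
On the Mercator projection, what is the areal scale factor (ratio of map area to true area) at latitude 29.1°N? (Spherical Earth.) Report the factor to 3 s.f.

For Mercator, h = k = sec φ (a conformal cylindrical projection has a single point scale, 1/cos φ).
Areal scale = k² = sec²φ = 1/cos²(29.1°) = 1/0.8738² = 1.310.

1.31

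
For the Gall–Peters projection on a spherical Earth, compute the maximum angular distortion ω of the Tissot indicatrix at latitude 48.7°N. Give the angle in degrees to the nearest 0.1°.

7.9°

Gall–Peters is a cylindrical equal-area projection with standard parallels at ±45°. A cylindrical equal-area projection with standard parallel φ₀ has meridian scale h = cos φ / cos φ₀ and parallel scale k = cos φ₀ / cos φ (so areas are preserved, h·k = 1).
At 48.7°: h = 0.9334, k = 1.071; principal scales a = 1.071, b = 0.9334.
sin(ω/2) = (a − b)/(a + b) = 0.1380/2.005 = 0.06883, so ω = 2 arcsin(0.06883) ≈ 7.9°.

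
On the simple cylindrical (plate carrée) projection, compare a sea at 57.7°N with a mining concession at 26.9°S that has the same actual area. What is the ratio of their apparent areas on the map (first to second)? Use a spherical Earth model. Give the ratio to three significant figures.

1.67

For the equirectangular projection with φ₀ = 0 (plate carrée), h = 1 along meridians and k = sec φ along parallels.
Areal scale at 57.7°: h·k = 1.000 × 1.871 = 1.871.
Areal scale at 26.9°: h·k = 1.000 × 1.121 = 1.121.
Ratio = 1.871/1.121 ≈ 1.67.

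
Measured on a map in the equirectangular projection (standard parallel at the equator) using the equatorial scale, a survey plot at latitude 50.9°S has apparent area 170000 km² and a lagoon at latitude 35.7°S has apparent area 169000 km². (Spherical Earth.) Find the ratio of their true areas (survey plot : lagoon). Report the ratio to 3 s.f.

0.781

On the plate carrée, areal scale = h·k = 1 × sec φ, so true area = apparent × cos φ.
True area of survey plot: 170000 × cos(50.9°) = 170000 × 0.6307 = 107200 km².
True area of lagoon: 169000 × cos(35.7°) = 169000 × 0.8121 = 137200 km².
Ratio = 107200 / 137200 ≈ 0.781.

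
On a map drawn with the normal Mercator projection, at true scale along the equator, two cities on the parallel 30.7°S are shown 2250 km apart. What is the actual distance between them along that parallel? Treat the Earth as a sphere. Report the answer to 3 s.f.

Mercator is conformal, so the point scale is isotropic: h = k = sec φ = 1/cos φ.
Along the parallel at 30.7°, map distances are exaggerated by k = sec 30.7° = 1.163.
True distance = 2250 / 1.163 = 2250 × cos 30.7° ≈ 1930 km.

1930 km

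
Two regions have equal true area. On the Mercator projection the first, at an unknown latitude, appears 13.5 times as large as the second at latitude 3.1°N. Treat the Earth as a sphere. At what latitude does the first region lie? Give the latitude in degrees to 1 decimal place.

74.2°

For equal true areas on Mercator, apparent areas scale as sec²φ, so the ratio is cos²φ₂ / cos²φ₁.
cos²φ₂ / cos²φ₁ = 13.5  ⇒  cos φ₁ = cos 3.1° / √13.5 = 0.9985/3.674 = 0.2718.
φ₁ = arccos(0.2718) ≈ 74.2°.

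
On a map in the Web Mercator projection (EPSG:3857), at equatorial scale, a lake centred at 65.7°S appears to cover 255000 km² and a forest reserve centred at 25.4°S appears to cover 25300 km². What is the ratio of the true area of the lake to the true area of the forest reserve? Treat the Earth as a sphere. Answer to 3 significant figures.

2.09

Mercator's areal exaggeration is sec²φ; hence true area = (apparent area) · cos²φ.
True area of lake: 255000 × cos²(65.7°) = 255000 × 0.1693 = 43180 km².
True area of forest reserve: 25300 × cos²(25.4°) = 25300 × 0.8160 = 20650 km².
Ratio = 43180 / 20650 ≈ 2.09.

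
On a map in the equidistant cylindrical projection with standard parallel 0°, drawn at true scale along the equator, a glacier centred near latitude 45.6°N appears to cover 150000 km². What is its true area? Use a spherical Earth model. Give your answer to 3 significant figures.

105000 km²

For the equirectangular projection with φ₀ = 0 (plate carrée), h = 1 along meridians and k = sec φ along parallels.
Areal scale = h·k = 1 × sec φ; at 45.6°, h = 1.000, k = 1.429, so h·k = 1.429.
True area = apparent / (areal scale) = 150000 / 1.429 ≈ 105000 km².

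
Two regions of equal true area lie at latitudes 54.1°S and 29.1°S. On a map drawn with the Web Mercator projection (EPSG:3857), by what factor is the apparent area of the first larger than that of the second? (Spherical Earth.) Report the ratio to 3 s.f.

2.22

On Mercator, area is exaggerated by sec²φ = 1/cos²φ.
At 54.1°: sec²(54.1°) = 1/0.5864² = 2.908.
At 29.1°: sec²(29.1°) = 1/0.8738² = 1.310.
Ratio = 2.908/1.310 = cos²(29.1°)/cos²(54.1°) ≈ 2.22.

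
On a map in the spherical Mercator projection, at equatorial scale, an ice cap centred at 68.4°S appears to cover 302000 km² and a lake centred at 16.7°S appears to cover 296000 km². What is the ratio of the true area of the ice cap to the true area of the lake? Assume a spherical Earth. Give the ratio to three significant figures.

0.151

Mercator's areal exaggeration is sec²φ; hence true area = (apparent area) · cos²φ.
True area of ice cap: 302000 × cos²(68.4°) = 302000 × 0.1355 = 40930 km².
True area of lake: 296000 × cos²(16.7°) = 296000 × 0.9174 = 271600 km².
Ratio = 40930 / 271600 ≈ 0.151.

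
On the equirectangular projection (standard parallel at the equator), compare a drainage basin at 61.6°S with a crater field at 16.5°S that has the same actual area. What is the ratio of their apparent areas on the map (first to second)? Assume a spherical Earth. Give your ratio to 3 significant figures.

In the plate carrée (x = Rλ, y = Rφ), meridians are true-scale (h = 1) and parallels are stretched by k = sec φ.
Areal scale at 61.6°: h·k = 1.000 × 2.103 = 2.103.
Areal scale at 16.5°: h·k = 1.000 × 1.043 = 1.043.
Ratio = 2.103/1.043 ≈ 2.02.

2.02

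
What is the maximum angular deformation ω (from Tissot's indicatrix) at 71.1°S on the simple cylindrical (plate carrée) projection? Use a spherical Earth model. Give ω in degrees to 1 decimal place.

Plate carrée maps x = Rλ, y = Rφ. The meridian scale is h = 1 and the parallel scale is k = 1/cos φ = sec φ.
At 71.1°: h = 1.000, k = 3.087; principal scales a = 3.087, b = 1.000.
sin(ω/2) = (a − b)/(a + b) = 2.087/4.087 = 0.5107, so ω = 2 arcsin(0.5107) ≈ 61.4°.

61.4°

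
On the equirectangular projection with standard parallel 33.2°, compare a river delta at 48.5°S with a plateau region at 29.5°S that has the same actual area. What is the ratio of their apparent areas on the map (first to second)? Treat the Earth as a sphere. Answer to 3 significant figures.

With standard parallel φ₀ = 33.2°, the equirectangular projection gives x = Rλ cos φ₀, y = Rφ, so h = 1 and k = cos 33.2° / cos φ.
Areal scale at 48.5°: h·k = 1.000 × 1.263 = 1.263.
Areal scale at 29.5°: h·k = 1.000 × 0.9614 = 0.9614.
Ratio = 1.263/0.9614 ≈ 1.31.

1.31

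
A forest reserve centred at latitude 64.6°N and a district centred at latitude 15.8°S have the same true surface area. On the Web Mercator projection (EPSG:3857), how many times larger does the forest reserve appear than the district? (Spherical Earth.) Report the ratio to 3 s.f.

5.03

On Mercator, area is exaggerated by sec²φ = 1/cos²φ.
At 64.6°: sec²(64.6°) = 1/0.4289² = 5.435.
At 15.8°: sec²(15.8°) = 1/0.9622² = 1.080.
Ratio = 5.435/1.080 = cos²(15.8°)/cos²(64.6°) ≈ 5.03.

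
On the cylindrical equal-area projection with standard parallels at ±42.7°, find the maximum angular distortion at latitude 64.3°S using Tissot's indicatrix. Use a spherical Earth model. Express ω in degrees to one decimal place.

Cylindrical equal-area (φ₀ = 42.7°): h = cos φ / cos 42.7° along meridians, k = cos 42.7° / cos φ along parallels; h·k = 1.
At 64.3°: h = 0.5901, k = 1.695; principal scales a = 1.695, b = 0.5901.
sin(ω/2) = (a − b)/(a + b) = 1.105/2.285 = 0.4835, so ω = 2 arcsin(0.4835) ≈ 57.8°.

57.8°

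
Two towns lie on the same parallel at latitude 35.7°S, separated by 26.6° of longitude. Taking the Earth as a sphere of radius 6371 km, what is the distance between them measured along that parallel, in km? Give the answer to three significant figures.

2400 km

Arc length along a parallel = R cos φ · Δλ (with Δλ in radians).
= 6371 × cos 35.7° × (26.6° × π/180) = 6371 × 0.8121 × 0.4643 ≈ 2400 km.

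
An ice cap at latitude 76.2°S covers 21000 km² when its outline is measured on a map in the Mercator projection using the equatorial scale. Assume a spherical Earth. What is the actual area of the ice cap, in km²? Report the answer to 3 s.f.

For Mercator, h = k = sec φ (a conformal cylindrical projection has a single point scale, 1/cos φ).
Areal scale = k² = sec²φ = 1/cos²(76.2°) = 1/0.2385² = 17.58.
True area = apparent / (areal scale) = 21000 / 17.58 ≈ 1190 km².

1190 km²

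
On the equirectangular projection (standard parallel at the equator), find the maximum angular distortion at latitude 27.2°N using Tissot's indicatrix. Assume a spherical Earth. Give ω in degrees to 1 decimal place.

6.7°

For the equirectangular projection with φ₀ = 0 (plate carrée), h = 1 along meridians and k = sec φ along parallels.
At 27.2°: h = 1.000, k = 1.124; principal scales a = 1.124, b = 1.000.
sin(ω/2) = (a − b)/(a + b) = 0.1243/2.124 = 0.05853, so ω = 2 arcsin(0.05853) ≈ 6.7°.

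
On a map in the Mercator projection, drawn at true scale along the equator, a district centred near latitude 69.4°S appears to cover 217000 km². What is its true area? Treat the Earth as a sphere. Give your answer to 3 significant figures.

26900 km²

The Mercator projection is conformal; its linear scale factor is the same in every direction and equals sec φ = 1/cos φ.
Areal scale = k² = sec²φ = 1/cos²(69.4°) = 1/0.3518² = 8.078.
True area = apparent / (areal scale) = 217000 / 8.078 ≈ 26900 km².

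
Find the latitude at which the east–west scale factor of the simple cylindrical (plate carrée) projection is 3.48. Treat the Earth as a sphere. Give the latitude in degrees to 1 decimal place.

Plate carrée: h = 1, k = sec φ along parallels.
sec φ = 3.48  ⇒  cos φ = 0.2874  ⇒  φ ≈ 73.3°.

73.3°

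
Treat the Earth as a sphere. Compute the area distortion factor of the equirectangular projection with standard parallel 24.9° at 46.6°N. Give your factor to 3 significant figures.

With standard parallel φ₀ = 24.9°, the equirectangular projection gives x = Rλ cos φ₀, y = Rφ, so h = 1 and k = cos 24.9° / cos φ.
Areal scale = h·k = 1 × cos φ₀ / cos φ; at 46.6°, h = 1.000, k = 1.320, so h·k = 1.320.

1.32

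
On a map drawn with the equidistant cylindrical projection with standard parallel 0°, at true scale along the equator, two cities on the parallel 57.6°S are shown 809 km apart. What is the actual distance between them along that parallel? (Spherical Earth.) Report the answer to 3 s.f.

Plate carrée maps x = Rλ, y = Rφ. The meridian scale is h = 1 and the parallel scale is k = 1/cos φ = sec φ.
Along the parallel at 57.6°, map distances are exaggerated by k = sec 57.6° = 1.866.
True distance = 809 / 1.866 = 809 × cos 57.6° ≈ 433 km.

433 km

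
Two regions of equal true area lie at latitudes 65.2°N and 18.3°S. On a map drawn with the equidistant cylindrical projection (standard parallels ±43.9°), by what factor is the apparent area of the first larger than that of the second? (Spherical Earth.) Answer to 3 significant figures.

2.26

With standard parallel φ₀ = 43.9°, the equirectangular projection gives x = Rλ cos φ₀, y = Rφ, so h = 1 and k = cos 43.9° / cos φ.
Areal scale at 65.2°: h·k = 1.000 × 1.718 = 1.718.
Areal scale at 18.3°: h·k = 1.000 × 0.7589 = 0.7589.
Ratio = 1.718/0.7589 ≈ 2.26.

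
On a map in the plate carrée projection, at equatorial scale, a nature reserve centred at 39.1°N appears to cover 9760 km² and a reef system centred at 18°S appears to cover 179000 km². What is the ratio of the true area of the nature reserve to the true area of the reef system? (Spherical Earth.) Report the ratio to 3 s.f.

0.0445

Plate carrée has h = 1 and k = sec φ, giving areal scale sec φ; true area = (apparent area) · cos φ.
True area of nature reserve: 9760 × cos(39.1°) = 9760 × 0.7760 = 7574 km².
True area of reef system: 179000 × cos(18°) = 179000 × 0.9511 = 170200 km².
Ratio = 7574 / 170200 ≈ 0.0445.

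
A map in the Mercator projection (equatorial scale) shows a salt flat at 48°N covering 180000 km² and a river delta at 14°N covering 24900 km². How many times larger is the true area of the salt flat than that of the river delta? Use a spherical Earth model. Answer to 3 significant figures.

3.44

Mercator's areal exaggeration is sec²φ; hence true area = (apparent area) · cos²φ.
True area of salt flat: 180000 × cos²(48°) = 180000 × 0.4477 = 80590 km².
True area of river delta: 24900 × cos²(14°) = 24900 × 0.9415 = 23440 km².
Ratio = 80590 / 23440 ≈ 3.44.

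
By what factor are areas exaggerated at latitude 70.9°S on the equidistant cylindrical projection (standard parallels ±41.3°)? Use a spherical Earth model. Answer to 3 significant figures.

With standard parallel φ₀ = 41.3°, the equirectangular projection gives x = Rλ cos φ₀, y = Rφ, so h = 1 and k = cos 41.3° / cos φ.
Areal scale = h·k = 1 × cos φ₀ / cos φ; at 70.9°, h = 1.000, k = 2.296, so h·k = 2.296.

2.30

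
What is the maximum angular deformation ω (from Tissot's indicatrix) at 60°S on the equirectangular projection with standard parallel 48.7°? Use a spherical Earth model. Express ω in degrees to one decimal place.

15.9°

In the equirectangular projection with standard parallel φ₀ = 48.7° (x = Rλ cos φ₀, y = Rφ), meridians are true-scale (h = 1) and the parallel scale is k = cos φ₀ / cos φ.
At 60°: h = 1.000, k = 1.320; principal scales a = 1.320, b = 1.000.
sin(ω/2) = (a − b)/(a + b) = 0.3200/2.320 = 0.1379, so ω = 2 arcsin(0.1379) ≈ 15.9°.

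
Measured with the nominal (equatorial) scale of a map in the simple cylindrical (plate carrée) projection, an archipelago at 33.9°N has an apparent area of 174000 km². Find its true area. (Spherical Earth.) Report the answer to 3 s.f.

For the equirectangular projection with φ₀ = 0 (plate carrée), h = 1 along meridians and k = sec φ along parallels.
Areal scale = h·k = 1 × sec φ; at 33.9°, h = 1.000, k = 1.205, so h·k = 1.205.
True area = apparent / (areal scale) = 174000 / 1.205 ≈ 144000 km².

144000 km²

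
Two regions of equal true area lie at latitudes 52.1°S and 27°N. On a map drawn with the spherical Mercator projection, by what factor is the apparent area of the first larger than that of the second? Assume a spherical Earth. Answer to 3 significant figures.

On Mercator, area is exaggerated by sec²φ = 1/cos²φ.
At 52.1°: sec²(52.1°) = 1/0.6143² = 2.650.
At 27°: sec²(27°) = 1/0.8910² = 1.260.
Ratio = 2.650/1.260 = cos²(27°)/cos²(52.1°) ≈ 2.10.

2.10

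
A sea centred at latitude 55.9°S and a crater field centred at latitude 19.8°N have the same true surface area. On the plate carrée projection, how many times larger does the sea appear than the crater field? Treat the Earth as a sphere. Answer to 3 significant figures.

Plate carrée maps x = Rλ, y = Rφ. The meridian scale is h = 1 and the parallel scale is k = 1/cos φ = sec φ.
Areal scale at 55.9°: h·k = 1.000 × 1.784 = 1.784.
Areal scale at 19.8°: h·k = 1.000 × 1.063 = 1.063.
Ratio = 1.784/1.063 ≈ 1.68.

1.68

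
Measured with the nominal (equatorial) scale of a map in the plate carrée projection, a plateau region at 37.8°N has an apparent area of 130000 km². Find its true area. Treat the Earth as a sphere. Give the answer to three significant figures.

In the plate carrée (x = Rλ, y = Rφ), meridians are true-scale (h = 1) and parallels are stretched by k = sec φ.
Areal scale = h·k = 1 × sec φ; at 37.8°, h = 1.000, k = 1.266, so h·k = 1.266.
True area = apparent / (areal scale) = 130000 / 1.266 ≈ 103000 km².

103000 km²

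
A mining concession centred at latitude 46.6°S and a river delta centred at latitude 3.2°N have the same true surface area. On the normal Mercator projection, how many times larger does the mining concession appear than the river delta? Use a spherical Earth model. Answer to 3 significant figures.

2.11

On Mercator, area is exaggerated by sec²φ = 1/cos²φ.
At 46.6°: sec²(46.6°) = 1/0.6871² = 2.118.
At 3.2°: sec²(3.2°) = 1/0.9984² = 1.003.
Ratio = 2.118/1.003 = cos²(3.2°)/cos²(46.6°) ≈ 2.11.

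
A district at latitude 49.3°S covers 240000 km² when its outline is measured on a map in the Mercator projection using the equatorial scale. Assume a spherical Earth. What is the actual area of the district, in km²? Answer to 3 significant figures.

102000 km²

Mercator is conformal, so the point scale is isotropic: h = k = sec φ = 1/cos φ.
Areal scale = k² = sec²φ = 1/cos²(49.3°) = 1/0.6521² = 2.352.
True area = apparent / (areal scale) = 240000 / 2.352 ≈ 102000 km².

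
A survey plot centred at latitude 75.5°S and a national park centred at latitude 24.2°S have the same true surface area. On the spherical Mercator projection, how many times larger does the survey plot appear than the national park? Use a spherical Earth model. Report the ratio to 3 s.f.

Mercator areal scale is sec²φ.
At 75.5°: sec²(75.5°) = 1/0.2504² = 15.95.
At 24.2°: sec²(24.2°) = 1/0.9121² = 1.202.
Ratio = 15.95/1.202 = cos²(24.2°)/cos²(75.5°) ≈ 13.3.

13.3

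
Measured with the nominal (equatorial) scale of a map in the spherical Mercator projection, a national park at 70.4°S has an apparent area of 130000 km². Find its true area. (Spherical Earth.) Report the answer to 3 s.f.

Mercator is conformal, so the point scale is isotropic: h = k = sec φ = 1/cos φ.
Areal scale = k² = sec²φ = 1/cos²(70.4°) = 1/0.3355² = 8.887.
True area = apparent / (areal scale) = 130000 / 8.887 ≈ 14600 km².

14600 km²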